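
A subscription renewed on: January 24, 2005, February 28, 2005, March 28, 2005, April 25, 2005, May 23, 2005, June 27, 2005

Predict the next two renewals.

Gaps: 35, 28, 28, 28, 35 days — a mix of 28 and 35. Every date is a Monday.
Each is the 4th Monday of its month.
4th Monday of July 2005: July 25, 2005.
August 2005 — 4th Monday is August 22, 2005.

July 25, 2005; August 22, 2005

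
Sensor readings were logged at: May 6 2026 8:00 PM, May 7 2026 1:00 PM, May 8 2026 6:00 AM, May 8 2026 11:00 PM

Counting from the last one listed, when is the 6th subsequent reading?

May 13 2026 5:00 AM

Gaps: 17, 17, 17 hours — each event is 17 hours after the previous one.
May 8 2026 11:00 PM + 17 h = May 9 2026 4:00 PM.
May 9 2026 4:00 PM + 17 h = May 10 2026 9:00 AM.
May 10 2026 9:00 AM + 17 h = May 11 2026 2:00 AM.
May 11 2026 2:00 AM + 17 h = May 11 2026 7:00 PM.
May 11 2026 7:00 PM + 17 h = May 12 2026 12:00 PM.
May 12 2026 12:00 PM + 17 h = May 13 2026 5:00 AM.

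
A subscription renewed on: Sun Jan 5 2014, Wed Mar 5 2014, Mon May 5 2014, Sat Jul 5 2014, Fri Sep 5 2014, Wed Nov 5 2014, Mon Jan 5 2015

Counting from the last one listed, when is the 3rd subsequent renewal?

Each date is the 5th; the gaps (59, 61, 61, 62, 61, 61) track the month lengths.
The rule is the 5th of every 2 months.
Next: March 2015 → Thu Mar 5 2015.
Next: May 2015 → Tue May 5 2015.
Next: July 2015 → Sun Jul 5 2015.

Sun Jul 5 2015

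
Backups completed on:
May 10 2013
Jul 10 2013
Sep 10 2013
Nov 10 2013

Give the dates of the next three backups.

Jan 10 2014, Mar 10 2014, May 10 2014

Each date is the 10th; the gaps (61, 62, 61) track the month lengths.
The rule is the 10th of every 2 months.
Next: January 2014 → Jan 10 2014.
Next: March 2014 → Mar 10 2014.
Next: May 2014 → May 10 2014.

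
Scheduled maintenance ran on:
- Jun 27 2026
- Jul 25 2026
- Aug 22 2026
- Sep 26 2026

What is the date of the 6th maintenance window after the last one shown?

Mar 27 2027

All dates are Saturdays, 28, 28, 35 days apart.
Specifically, the 4th Saturday of each month.
October 2026 — 4th Saturday is Oct 24 2026.
November 2026 — 4th Saturday is Nov 28 2026.
4th Saturday of December 2026: Dec 26 2026.
4th Saturday of January 2027: Jan 23 2027.
February 2027 — 4th Saturday is Feb 27 2027.
March 2027 — 4th Saturday is Mar 27 2027.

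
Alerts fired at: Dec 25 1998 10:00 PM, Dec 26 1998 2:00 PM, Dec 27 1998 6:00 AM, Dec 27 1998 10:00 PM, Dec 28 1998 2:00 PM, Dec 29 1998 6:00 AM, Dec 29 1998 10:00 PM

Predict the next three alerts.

Dec 30 1998 2:00 PM, Dec 31 1998 6:00 AM, Dec 31 1998 10:00 PM

The interval is a steady 16 hours (16, 16, 16, 16, 16, 16).
Dec 29 1998 10:00 PM + 16 h = Dec 30 1998 2:00 PM.
Dec 30 1998 2:00 PM + 16 h = Dec 31 1998 6:00 AM.
Dec 31 1998 6:00 AM + 16 h = Dec 31 1998 10:00 PM.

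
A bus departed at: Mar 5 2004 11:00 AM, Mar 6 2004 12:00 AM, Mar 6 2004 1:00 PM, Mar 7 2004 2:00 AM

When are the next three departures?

Spacing: 13, 13, 13 h — constant 13 h.
Mar 7 2004 2:00 AM + 13 h = Mar 7 2004 3:00 PM.
Mar 7 2004 3:00 PM + 13 h = Mar 8 2004 4:00 AM.
Mar 8 2004 4:00 AM + 13 h = Mar 8 2004 5:00 PM.

Mar 7 2004 3:00 PM, Mar 8 2004 4:00 AM, Mar 8 2004 5:00 PM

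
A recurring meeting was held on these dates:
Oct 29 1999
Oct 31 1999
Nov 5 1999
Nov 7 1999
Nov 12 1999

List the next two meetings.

Nov 14 1999, Nov 19 1999

The gap pattern 2, 5, 2, 5 repeats every 2 events.
These are the Fridays and Sundays of each week.
The following Sunday is Nov 14 1999.
Next Friday: Nov 19 1999.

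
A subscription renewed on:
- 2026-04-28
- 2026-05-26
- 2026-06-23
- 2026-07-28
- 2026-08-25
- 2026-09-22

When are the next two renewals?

Gaps: 28, 28, 35, 28, 28 days — a mix of 28 and 35. Every date is a Tuesday.
Each is the 4th Tuesday of its month.
4th Tuesday of October 2026: 2026-10-27.
4th Tuesday of November 2026: 2026-11-24.

2026-10-27, 2026-11-24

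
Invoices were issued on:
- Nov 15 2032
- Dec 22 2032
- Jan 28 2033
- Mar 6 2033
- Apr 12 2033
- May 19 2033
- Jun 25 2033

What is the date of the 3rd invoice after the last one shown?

The spacing is 37, 37, 37, 37, 37, 37 days — always 37 days.
Jun 25 2033 + 37 days = Aug 1 2033.
Aug 1 2033 + 37 days = Sep 7 2033.
Sep 7 2033 + 37 days = Oct 14 2033.

Oct 14 2033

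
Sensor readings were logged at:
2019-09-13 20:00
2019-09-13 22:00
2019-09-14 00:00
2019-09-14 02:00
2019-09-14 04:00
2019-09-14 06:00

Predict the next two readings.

2019-09-14 08:00, 2019-09-14 10:00

Gaps: 2, 2, 2, 2, 2 hours — each event is 2 hours after the previous one.
2019-09-14 06:00 + 2 h = 2019-09-14 08:00.
2019-09-14 08:00 + 2 h = 2019-09-14 10:00.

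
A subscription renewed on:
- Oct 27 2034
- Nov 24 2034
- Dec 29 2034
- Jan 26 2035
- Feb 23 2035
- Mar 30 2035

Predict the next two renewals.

Every date is a Friday; gaps 28, 35, 28, 28, 35 days.
Each is the last Friday of its month (at least one falls on the 29th or later, ruling out '4th Friday').
April 2035 ends with Friday Apr 27 2035.
May 2035 ends with Friday May 25 2035.

Apr 27 2035, May 25 2035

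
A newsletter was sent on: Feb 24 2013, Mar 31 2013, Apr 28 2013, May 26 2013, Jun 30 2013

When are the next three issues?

Jul 28 2013, Aug 25 2013, Sep 29 2013

Every date is a Sunday; gaps 35, 28, 28, 35 days.
Each is the last Sunday of its month (at least one falls on the 29th or later, ruling out '4th Sunday').
July 2013 ends with Sunday Jul 28 2013.
Last Sunday of August 2013: Aug 25 2013.
Last Sunday of September 2013: Sep 29 2013.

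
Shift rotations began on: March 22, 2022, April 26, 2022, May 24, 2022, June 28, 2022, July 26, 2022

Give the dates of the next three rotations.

All dates are Tuesdays, 35, 28, 35, 28 days apart.
Specifically, the 4th Tuesday of each month.
4th Tuesday of August 2022: August 23, 2022.
September 2022 — 4th Tuesday is September 27, 2022.
4th Tuesday of October 2022: October 25, 2022.

August 23, 2022; September 27, 2022; October 25, 2022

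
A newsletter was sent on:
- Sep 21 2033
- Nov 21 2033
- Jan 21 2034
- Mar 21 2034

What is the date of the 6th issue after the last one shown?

Mar 21 2035

Gaps: 61, 61, 59 days — not constant. Every event is on the 21st of the month.
Pattern: the 21st of every 2 months.
May 2034: May 21 2034.
July 2034: Jul 21 2034.
Next: September 2034 → Sep 21 2034.
Next: November 2034 → Nov 21 2034.
January 2035: Jan 21 2035.
Next: March 2035 → Mar 21 2035.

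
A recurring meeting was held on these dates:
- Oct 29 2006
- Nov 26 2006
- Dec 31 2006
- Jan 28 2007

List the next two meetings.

Feb 25 2007, Mar 25 2007

These are Sundays with 28, 35, 28-day gaps.
Each is the final Sunday of its month — Oct 29 2006 is past the 28th, so '4th Sunday' doesn't fit.
Last Sunday of February 2007: Feb 25 2007.
Last Sunday of March 2007: Mar 25 2007.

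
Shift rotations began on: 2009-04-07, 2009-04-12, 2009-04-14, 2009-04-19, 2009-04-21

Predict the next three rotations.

The gap pattern 5, 2, 5, 2 repeats every 2 events.
These are the Tuesdays and Sundays of each week.
Next Sunday: 2009-04-26.
Next Tuesday: 2009-04-28.
Next Sunday: 2009-05-03.

2009-04-26, 2009-04-28, 2009-05-03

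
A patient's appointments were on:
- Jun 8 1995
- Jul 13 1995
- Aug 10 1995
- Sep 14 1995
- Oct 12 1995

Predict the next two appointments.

Nov 9 1995, Dec 14 1995

Gaps: 35, 28, 35, 28 days — a mix of 28 and 35. Every date is a Thursday.
Each is the 2nd Thursday of its month.
November 1995 — 2nd Thursday is Nov 9 1995.
2nd Thursday of December 1995: Dec 14 1995.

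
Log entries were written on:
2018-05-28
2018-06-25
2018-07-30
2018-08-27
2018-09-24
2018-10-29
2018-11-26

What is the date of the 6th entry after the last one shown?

These are Mondays with 28, 35, 28, 28, 35, 28-day gaps.
Each is the final Monday of its month — 2018-07-30 is past the 28th, so '4th Monday' doesn't fit.
December 2018 ends with Monday 2018-12-31.
Last Monday of January 2019: 2019-01-28.
Last Monday of February 2019: 2019-02-25.
Last Monday of March 2019: 2019-03-25.
Last Monday of April 2019: 2019-04-29.
Last Monday of May 2019: 2019-05-27.

2019-05-27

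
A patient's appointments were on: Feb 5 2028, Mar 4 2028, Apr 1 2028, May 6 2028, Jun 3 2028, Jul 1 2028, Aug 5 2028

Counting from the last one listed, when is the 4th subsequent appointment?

Dec 2 2028

All dates are Saturdays, 28, 28, 35, 28, 28, 35 days apart.
Specifically, the 1st Saturday of each month.
1st Saturday of September 2028: Sep 2 2028.
October 2028 — 1st Saturday is Oct 7 2028.
November 2028 — 1st Saturday is Nov 4 2028.
1st Saturday of December 2028: Dec 2 2028.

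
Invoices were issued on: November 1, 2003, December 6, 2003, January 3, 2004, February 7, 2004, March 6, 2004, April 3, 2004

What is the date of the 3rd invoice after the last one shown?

July 3, 2004

These are Saturdays at 28- or 35-day spacing (35, 28, 35, 28, 28).
The pattern: 1st Saturday of the month.
1st Saturday of May 2004: May 1, 2004.
1st Saturday of June 2004: June 5, 2004.
1st Saturday of July 2004: July 3, 2004.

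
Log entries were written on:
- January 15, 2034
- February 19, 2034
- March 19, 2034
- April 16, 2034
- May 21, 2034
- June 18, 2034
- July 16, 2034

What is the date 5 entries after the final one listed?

These are Sundays at 28- or 35-day spacing (35, 28, 28, 35, 28, 28).
The pattern: 3rd Sunday of the month.
August 2034 — 3rd Sunday is August 20, 2034.
September 2034 — 3rd Sunday is September 17, 2034.
3rd Sunday of October 2034: October 15, 2034.
November 2034 — 3rd Sunday is November 19, 2034.
3rd Sunday of December 2034: December 17, 2034.

December 17, 2034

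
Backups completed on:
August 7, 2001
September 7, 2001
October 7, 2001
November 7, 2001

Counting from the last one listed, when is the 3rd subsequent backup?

Gaps: 31, 30, 31 days — not constant. Every event is on the 7th of the month.
Pattern: the 7th of each month.
December 2001: December 7, 2001.
January 2002: January 7, 2002.
Next: February 2002 → February 7, 2002.

February 7, 2002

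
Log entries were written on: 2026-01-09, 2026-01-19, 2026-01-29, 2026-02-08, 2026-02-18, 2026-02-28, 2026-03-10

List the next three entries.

2026-03-20, 2026-03-30, 2026-04-09

Every event comes 10 days after the last (10, 10, 10, 10, 10, 10).
2026-03-10 + 10 days = 2026-03-20.
2026-03-20 + 10 days = 2026-03-30.
2026-03-30 + 10 days = 2026-04-09.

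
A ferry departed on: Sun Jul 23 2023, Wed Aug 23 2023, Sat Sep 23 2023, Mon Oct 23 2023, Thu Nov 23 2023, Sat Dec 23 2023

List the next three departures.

The day-of-month is always 23 (31, 31, 30, 31, 30 days between events).
So this recurs on the 23rd of each month.
Next: January 2024 → Tue Jan 23 2024.
February 2024: Fri Feb 23 2024.
Next: March 2024 → Sat Mar 23 2024.

Tue Jan 23 2024, Fri Feb 23 2024, Sat Mar 23 2024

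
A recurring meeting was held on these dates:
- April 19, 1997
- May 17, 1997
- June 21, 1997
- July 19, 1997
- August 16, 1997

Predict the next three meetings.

All dates are Saturdays, 28, 35, 28, 28 days apart.
Specifically, the 3rd Saturday of each month.
September 1997 — 3rd Saturday is September 20, 1997.
October 1997 — 3rd Saturday is October 18, 1997.
November 1997 — 3rd Saturday is November 15, 1997.

September 20, 1997; October 18, 1997; November 15, 1997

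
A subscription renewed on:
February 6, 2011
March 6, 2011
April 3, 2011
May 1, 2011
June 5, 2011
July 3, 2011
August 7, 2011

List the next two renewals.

September 4, 2011; October 2, 2011

These are Sundays at 28- or 35-day spacing (28, 28, 28, 35, 28, 35).
The pattern: 1st Sunday of the month.
September 2011 — 1st Sunday is September 4, 2011.
1st Sunday of October 2011: October 2, 2011.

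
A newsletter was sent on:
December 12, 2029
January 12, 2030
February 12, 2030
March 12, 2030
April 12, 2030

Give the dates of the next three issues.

Gaps: 31, 31, 28, 31 days — not constant. Every event is on the 12th of the month.
Pattern: the 12th of each month.
Next: May 2030 → May 12, 2030.
Next: June 2030 → June 12, 2030.
Next: July 2030 → July 12, 2030.

May 12, 2030; June 12, 2030; July 12, 2030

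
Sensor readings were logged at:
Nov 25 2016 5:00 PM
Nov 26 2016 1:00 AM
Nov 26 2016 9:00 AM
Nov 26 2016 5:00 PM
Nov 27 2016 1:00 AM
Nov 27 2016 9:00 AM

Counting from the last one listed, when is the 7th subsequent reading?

Spacing: 8, 8, 8, 8, 8 h — constant 8 h.
Nov 27 2016 9:00 AM + 8 h = Nov 27 2016 5:00 PM.
Nov 27 2016 5:00 PM + 8 h = Nov 28 2016 1:00 AM.
Nov 28 2016 1:00 AM + 8 h = Nov 28 2016 9:00 AM.
Nov 28 2016 9:00 AM + 8 h = Nov 28 2016 5:00 PM.
Nov 28 2016 5:00 PM + 8 h = Nov 29 2016 1:00 AM.
Nov 29 2016 1:00 AM + 8 h = Nov 29 2016 9:00 AM.
Nov 29 2016 9:00 AM + 8 h = Nov 29 2016 5:00 PM.

Nov 29 2016 5:00 PM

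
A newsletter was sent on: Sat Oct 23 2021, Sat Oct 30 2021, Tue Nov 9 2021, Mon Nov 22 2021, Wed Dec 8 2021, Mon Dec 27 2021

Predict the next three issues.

Tue Jan 18 2022, Sat Feb 12 2022, Sat Mar 12 2022

The spacing grows by 3 each time: 7, 10, 13, 16, 19 days.
Next gap: 22 days. Mon Dec 27 2021 + 22 days = Tue Jan 18 2022.
Next gap: 25 days. Tue Jan 18 2022 + 25 days = Sat Feb 12 2022.
Next gap: 28 days. Sat Feb 12 2022 + 28 days = Sat Mar 12 2022.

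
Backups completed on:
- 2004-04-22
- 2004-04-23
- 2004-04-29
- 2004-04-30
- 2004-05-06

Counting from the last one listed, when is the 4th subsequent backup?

The gap pattern 1, 6, 1, 6 repeats every 2 events.
These are the Thursdays and Fridays of each week.
Next Friday: 2004-05-07.
The following Thursday is 2004-05-13.
Next Friday: 2004-05-14.
The following Thursday is 2004-05-20.

2004-05-20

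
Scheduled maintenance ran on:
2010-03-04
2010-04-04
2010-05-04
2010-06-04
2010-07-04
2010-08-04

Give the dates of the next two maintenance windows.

2010-09-04, 2010-10-04

Gaps: 31, 30, 31, 30, 31 days — not constant. Every event is on the 4th of the month.
Pattern: the 4th of each month.
Next: September 2010 → 2010-09-04.
Next: October 2010 → 2010-10-04.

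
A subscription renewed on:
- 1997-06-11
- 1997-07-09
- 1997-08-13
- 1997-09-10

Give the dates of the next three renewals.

1997-10-08, 1997-11-12, 1997-12-10

All dates are Wednesdays, 28, 35, 28 days apart.
Specifically, the 2nd Wednesday of each month.
2nd Wednesday of October 1997: 1997-10-08.
November 1997 — 2nd Wednesday is 1997-11-12.
2nd Wednesday of December 1997: 1997-12-10.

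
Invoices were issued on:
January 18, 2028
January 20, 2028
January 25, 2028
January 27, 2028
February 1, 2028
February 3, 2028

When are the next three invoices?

February 8, 2028; February 10, 2028; February 15, 2028

Gaps: 2, 5, 2, 5, 2 days — not constant, but cyclic with period 2.
The events fall on every Tuesday and Thursday.
Next Tuesday: February 8, 2028.
The following Thursday is February 10, 2028.
The following Tuesday is February 15, 2028.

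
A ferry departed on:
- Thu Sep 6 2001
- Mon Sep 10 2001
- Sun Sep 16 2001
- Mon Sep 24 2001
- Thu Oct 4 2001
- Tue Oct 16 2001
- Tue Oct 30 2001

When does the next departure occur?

Gaps: 4, 6, 8, 10, 12, 14 days — each gap is 2 larger than the previous one.
Next gap: 16 days. Tue Oct 30 2001 + 16 days = Thu Nov 15 2001.

Thu Nov 15 2001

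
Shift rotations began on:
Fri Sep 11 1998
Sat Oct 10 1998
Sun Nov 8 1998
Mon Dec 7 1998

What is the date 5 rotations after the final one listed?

Sat May 1 1999

The spacing is 29, 29, 29 days — always 29 days.
Mon Dec 7 1998 + 29 days = Tue Jan 5 1999.
Tue Jan 5 1999 + 29 days = Wed Feb 3 1999.
Wed Feb 3 1999 + 29 days = Thu Mar 4 1999.
Thu Mar 4 1999 + 29 days = Fri Apr 2 1999.
Fri Apr 2 1999 + 29 days = Sat May 1 1999.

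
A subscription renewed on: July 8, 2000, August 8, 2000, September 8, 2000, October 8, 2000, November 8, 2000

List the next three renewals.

December 8, 2000; January 8, 2001; February 8, 2001

Each date is the 8th; the gaps (31, 31, 30, 31) track the month lengths.
The rule is the 8th of each month.
December 2000: December 8, 2000.
Next: January 2001 → January 8, 2001.
February 2001: February 8, 2001.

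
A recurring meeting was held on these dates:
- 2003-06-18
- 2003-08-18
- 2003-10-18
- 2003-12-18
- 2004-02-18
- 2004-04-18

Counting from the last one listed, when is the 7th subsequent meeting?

2005-06-18

The day-of-month is always 18 (61, 61, 61, 62, 60 days between events).
So this recurs on the 18th of every 2 months.
June 2004: 2004-06-18.
Next: August 2004 → 2004-08-18.
Next: October 2004 → 2004-10-18.
Next: December 2004 → 2004-12-18.
February 2005: 2005-02-18.
Next: April 2005 → 2005-04-18.
Next: June 2005 → 2005-06-18.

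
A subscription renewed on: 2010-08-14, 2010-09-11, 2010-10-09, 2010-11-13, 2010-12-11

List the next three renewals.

2011-01-08, 2011-02-12, 2011-03-12

All dates are Saturdays, 28, 28, 35, 28 days apart.
Specifically, the 2nd Saturday of each month.
January 2011 — 2nd Saturday is 2011-01-08.
February 2011 — 2nd Saturday is 2011-02-12.
March 2011 — 2nd Saturday is 2011-03-12.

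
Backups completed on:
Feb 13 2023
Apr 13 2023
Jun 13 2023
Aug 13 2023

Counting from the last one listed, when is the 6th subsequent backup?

Each date is the 13th; the gaps (59, 61, 61) track the month lengths.
The rule is the 13th of every 2 months.
October 2023: Oct 13 2023.
December 2023: Dec 13 2023.
February 2024: Feb 13 2024.
April 2024: Apr 13 2024.
June 2024: Jun 13 2024.
August 2024: Aug 13 2024.

Aug 13 2024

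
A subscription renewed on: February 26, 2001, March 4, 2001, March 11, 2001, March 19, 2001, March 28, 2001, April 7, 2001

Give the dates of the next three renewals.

The spacing grows by 1 each time: 6, 7, 8, 9, 10 days.
Next gap: 11 days. April 7, 2001 + 11 days = April 18, 2001.
Next gap: 12 days. April 18, 2001 + 12 days = April 30, 2001.
Next gap: 13 days. April 30, 2001 + 13 days = May 13, 2001.

April 18, 2001; April 30, 2001; May 13, 2001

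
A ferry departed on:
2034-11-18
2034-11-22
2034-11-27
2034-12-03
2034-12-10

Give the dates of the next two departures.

2034-12-18, 2034-12-27

Intervals are 4, 5, 6, 7 days — an arithmetic progression with common difference 1.
Next gap: 8 days. 2034-12-10 + 8 days = 2034-12-18.
Next gap: 9 days. 2034-12-18 + 9 days = 2034-12-27.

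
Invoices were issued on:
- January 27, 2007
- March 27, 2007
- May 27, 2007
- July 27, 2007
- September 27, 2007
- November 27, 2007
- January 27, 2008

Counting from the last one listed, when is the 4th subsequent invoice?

September 27, 2008

Each date is the 27th; the gaps (59, 61, 61, 62, 61, 61) track the month lengths.
The rule is the 27th of every 2 months.
Next: March 2008 → March 27, 2008.
May 2008: May 27, 2008.
Next: July 2008 → July 27, 2008.
September 2008: September 27, 2008.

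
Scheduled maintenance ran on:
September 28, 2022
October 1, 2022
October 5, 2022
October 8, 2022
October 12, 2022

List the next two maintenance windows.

The gap pattern 3, 4, 3, 4 repeats every 2 events.
These are the Wednesdays and Saturdays of each week.
The following Saturday is October 15, 2022.
Next Wednesday: October 19, 2022.

October 15, 2022; October 19, 2022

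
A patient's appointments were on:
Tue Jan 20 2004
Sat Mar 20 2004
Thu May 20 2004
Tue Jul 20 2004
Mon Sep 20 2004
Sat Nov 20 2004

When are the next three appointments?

Thu Jan 20 2005, Sun Mar 20 2005, Fri May 20 2005

The day-of-month is always 20 (60, 61, 61, 62, 61 days between events).
So this recurs on the 20th of every 2 months.
January 2005: Thu Jan 20 2005.
March 2005: Sun Mar 20 2005.
May 2005: Fri May 20 2005.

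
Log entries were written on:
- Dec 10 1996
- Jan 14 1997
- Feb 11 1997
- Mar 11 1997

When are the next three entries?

Apr 8 1997, May 13 1997, Jun 10 1997

These are Tuesdays at 28- or 35-day spacing (35, 28, 28).
The pattern: 2nd Tuesday of the month.
April 1997 — 2nd Tuesday is Apr 8 1997.
May 1997 — 2nd Tuesday is May 13 1997.
June 1997 — 2nd Tuesday is Jun 10 1997.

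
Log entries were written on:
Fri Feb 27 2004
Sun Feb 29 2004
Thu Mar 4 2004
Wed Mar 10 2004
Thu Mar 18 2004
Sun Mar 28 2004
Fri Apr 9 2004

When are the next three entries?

Fri Apr 23 2004, Sun May 9 2004, Thu May 27 2004

Intervals are 2, 4, 6, 8, 10, 12 days — an arithmetic progression with common difference 2.
Next gap: 14 days. Fri Apr 9 2004 + 14 days = Fri Apr 23 2004.
Next gap: 16 days. Fri Apr 23 2004 + 16 days = Sun May 9 2004.
Next gap: 18 days. Sun May 9 2004 + 18 days = Thu May 27 2004.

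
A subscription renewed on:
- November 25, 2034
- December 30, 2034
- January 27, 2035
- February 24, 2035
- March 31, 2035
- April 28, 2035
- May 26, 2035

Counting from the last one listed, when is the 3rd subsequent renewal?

These are Saturdays with 35, 28, 28, 35, 28, 28-day gaps.
Each is the final Saturday of its month — December 30, 2034 is past the 28th, so '4th Saturday' doesn't fit.
June 2035 ends with Saturday June 30, 2035.
Last Saturday of July 2035: July 28, 2035.
Last Saturday of August 2035: August 25, 2035.

August 25, 2035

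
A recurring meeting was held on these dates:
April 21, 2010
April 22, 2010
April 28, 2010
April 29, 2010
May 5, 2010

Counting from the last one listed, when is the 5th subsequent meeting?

May 20, 2010

Gaps: 1, 6, 1, 6 days — not constant, but cyclic with period 2.
The events fall on every Wednesday and Thursday.
Next Thursday: May 6, 2010.
The following Wednesday is May 12, 2010.
The following Thursday is May 13, 2010.
Next Wednesday: May 19, 2010.
Next Thursday: May 20, 2010.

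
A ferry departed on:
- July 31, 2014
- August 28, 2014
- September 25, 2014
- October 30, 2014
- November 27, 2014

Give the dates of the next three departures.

December 25, 2014; January 29, 2015; February 26, 2015

All Thursdays; the gaps (28, 28, 35, 28) vary with month length.
This is the last Thursday of each month.
December 2014 ends with Thursday December 25, 2014.
January 2015 ends with Thursday January 29, 2015.
Last Thursday of February 2015: February 26, 2015.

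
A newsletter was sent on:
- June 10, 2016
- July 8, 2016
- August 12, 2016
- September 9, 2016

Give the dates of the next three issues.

These are Fridays at 28- or 35-day spacing (28, 35, 28).
The pattern: 2nd Friday of the month.
October 2016 — 2nd Friday is October 14, 2016.
2nd Friday of November 2016: November 11, 2016.
December 2016 — 2nd Friday is December 9, 2016.

October 14, 2016; November 11, 2016; December 9, 2016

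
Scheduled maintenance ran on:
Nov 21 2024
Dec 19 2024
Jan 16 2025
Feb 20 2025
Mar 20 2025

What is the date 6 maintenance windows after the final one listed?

Sep 18 2025

All dates are Thursdays, 28, 28, 35, 28 days apart.
Specifically, the 3rd Thursday of each month.
3rd Thursday of April 2025: Apr 17 2025.
3rd Thursday of May 2025: May 15 2025.
3rd Thursday of June 2025: Jun 19 2025.
July 2025 — 3rd Thursday is Jul 17 2025.
3rd Thursday of August 2025: Aug 21 2025.
3rd Thursday of September 2025: Sep 18 2025.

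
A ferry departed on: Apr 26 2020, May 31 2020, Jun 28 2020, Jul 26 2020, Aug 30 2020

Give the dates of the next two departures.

Every date is a Sunday; gaps 35, 28, 28, 35 days.
Each is the last Sunday of its month (at least one falls on the 29th or later, ruling out '4th Sunday').
September 2020 ends with Sunday Sep 27 2020.
Last Sunday of October 2020: Oct 25 2020.

Sep 27 2020, Oct 25 2020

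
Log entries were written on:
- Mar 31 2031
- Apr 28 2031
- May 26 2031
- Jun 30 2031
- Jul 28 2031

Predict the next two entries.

All Mondays; the gaps (28, 28, 35, 28) vary with month length.
This is the last Monday of each month.
August 2031 ends with Monday Aug 25 2031.
September 2031 ends with Monday Sep 29 2031.

Aug 25 2031, Sep 29 2031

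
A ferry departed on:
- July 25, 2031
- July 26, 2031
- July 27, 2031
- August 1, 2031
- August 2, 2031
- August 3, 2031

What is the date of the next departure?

Gaps: 1, 1, 5, 1, 1 days — not constant, but cyclic with period 3.
The events fall on every Friday, Saturday and Sunday.
The following Friday is August 8, 2031.

August 8, 2031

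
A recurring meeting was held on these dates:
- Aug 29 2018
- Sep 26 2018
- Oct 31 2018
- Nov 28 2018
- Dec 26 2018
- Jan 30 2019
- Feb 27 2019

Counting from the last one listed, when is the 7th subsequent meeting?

These are Wednesdays with 28, 35, 28, 28, 35, 28-day gaps.
Each is the final Wednesday of its month — Aug 29 2018 is past the 28th, so '4th Wednesday' doesn't fit.
March 2019 ends with Wednesday Mar 27 2019.
Last Wednesday of April 2019: Apr 24 2019.
Last Wednesday of May 2019: May 29 2019.
June 2019 ends with Wednesday Jun 26 2019.
Last Wednesday of July 2019: Jul 31 2019.
August 2019 ends with Wednesday Aug 28 2019.
September 2019 ends with Wednesday Sep 25 2019.

Sep 25 2019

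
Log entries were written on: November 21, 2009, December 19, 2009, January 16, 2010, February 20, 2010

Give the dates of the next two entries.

March 20, 2010; April 17, 2010

These are Saturdays at 28- or 35-day spacing (28, 28, 35).
The pattern: 3rd Saturday of the month.
3rd Saturday of March 2010: March 20, 2010.
April 2010 — 3rd Saturday is April 17, 2010.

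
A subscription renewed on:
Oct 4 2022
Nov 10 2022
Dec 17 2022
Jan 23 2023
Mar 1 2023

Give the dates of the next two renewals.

Every event comes 37 days after the last (37, 37, 37, 37).
Mar 1 2023 + 37 days = Apr 7 2023.
Apr 7 2023 + 37 days = May 14 2023.

Apr 7 2023, May 14 2023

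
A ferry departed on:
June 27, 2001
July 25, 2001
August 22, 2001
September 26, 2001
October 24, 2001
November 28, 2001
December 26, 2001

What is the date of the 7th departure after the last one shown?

July 24, 2002

These are Wednesdays at 28- or 35-day spacing (28, 28, 35, 28, 35, 28).
The pattern: 4th Wednesday of the month.
January 2002 — 4th Wednesday is January 23, 2002.
4th Wednesday of February 2002: February 27, 2002.
March 2002 — 4th Wednesday is March 27, 2002.
April 2002 — 4th Wednesday is April 24, 2002.
May 2002 — 4th Wednesday is May 22, 2002.
June 2002 — 4th Wednesday is June 26, 2002.
July 2002 — 4th Wednesday is July 24, 2002.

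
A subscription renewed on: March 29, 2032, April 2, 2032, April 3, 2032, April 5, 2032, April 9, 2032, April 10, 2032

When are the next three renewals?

April 12, 2032; April 16, 2032; April 17, 2032

Gaps: 4, 1, 2, 4, 1 days — not constant, but cyclic with period 3.
The events fall on every Monday, Friday and Saturday.
The following Monday is April 12, 2032.
Next Friday: April 16, 2032.
The following Saturday is April 17, 2032.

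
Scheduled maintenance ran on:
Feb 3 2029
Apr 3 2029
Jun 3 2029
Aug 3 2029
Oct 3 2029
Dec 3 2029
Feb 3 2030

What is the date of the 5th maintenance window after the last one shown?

Dec 3 2030

The day-of-month is always 3 (59, 61, 61, 61, 61, 62 days between events).
So this recurs on the 3rd of every 2 months.
Next: April 2030 → Apr 3 2030.
June 2030: Jun 3 2030.
Next: August 2030 → Aug 3 2030.
Next: October 2030 → Oct 3 2030.
December 2030: Dec 3 2030.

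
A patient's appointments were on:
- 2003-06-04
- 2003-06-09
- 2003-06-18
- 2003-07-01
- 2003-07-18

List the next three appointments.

Gaps: 5, 9, 13, 17 days — each gap is 4 larger than the previous one.
Next gap: 21 days. 2003-07-18 + 21 days = 2003-08-08.
Next gap: 25 days. 2003-08-08 + 25 days = 2003-09-02.
Next gap: 29 days. 2003-09-02 + 29 days = 2003-10-01.

2003-08-08, 2003-09-02, 2003-10-01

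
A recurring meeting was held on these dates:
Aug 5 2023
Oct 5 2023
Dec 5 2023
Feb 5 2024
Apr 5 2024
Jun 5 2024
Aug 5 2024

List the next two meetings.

Each date is the 5th; the gaps (61, 61, 62, 60, 61, 61) track the month lengths.
The rule is the 5th of every 2 months.
Next: October 2024 → Oct 5 2024.
December 2024: Dec 5 2024.

Oct 5 2024, Dec 5 2024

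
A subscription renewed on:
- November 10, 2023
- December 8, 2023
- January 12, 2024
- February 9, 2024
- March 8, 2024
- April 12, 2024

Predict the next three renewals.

May 10, 2024; June 14, 2024; July 12, 2024

All dates are Fridays, 28, 35, 28, 28, 35 days apart.
Specifically, the 2nd Friday of each month.
2nd Friday of May 2024: May 10, 2024.
2nd Friday of June 2024: June 14, 2024.
July 2024 — 2nd Friday is July 12, 2024.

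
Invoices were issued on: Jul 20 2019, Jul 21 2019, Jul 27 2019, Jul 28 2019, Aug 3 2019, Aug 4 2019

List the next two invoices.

Every event lands on a Saturday or Sunday (gaps cycle 1, 6, 1, 6, 1).
So the schedule is: every Saturday and Sunday.
The following Saturday is Aug 10 2019.
Next Sunday: Aug 11 2019.

Aug 10 2019, Aug 11 2019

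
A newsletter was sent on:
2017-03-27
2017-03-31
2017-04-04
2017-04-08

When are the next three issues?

Every event comes 4 days after the last (4, 4, 4).
2017-04-08 + 4 days = 2017-04-12.
2017-04-12 + 4 days = 2017-04-16.
2017-04-16 + 4 days = 2017-04-20.

2017-04-12, 2017-04-16, 2017-04-20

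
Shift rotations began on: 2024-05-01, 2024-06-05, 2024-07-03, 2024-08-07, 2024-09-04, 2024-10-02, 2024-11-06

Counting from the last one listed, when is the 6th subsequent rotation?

2025-05-07

These are Wednesdays at 28- or 35-day spacing (35, 28, 35, 28, 28, 35).
The pattern: 1st Wednesday of the month.
December 2024 — 1st Wednesday is 2024-12-04.
1st Wednesday of January 2025: 2025-01-01.
February 2025 — 1st Wednesday is 2025-02-05.
March 2025 — 1st Wednesday is 2025-03-05.
1st Wednesday of April 2025: 2025-04-02.
1st Wednesday of May 2025: 2025-05-07.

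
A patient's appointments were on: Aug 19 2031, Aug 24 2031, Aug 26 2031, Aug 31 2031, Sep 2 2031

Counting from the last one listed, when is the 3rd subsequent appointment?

Sep 14 2031

Gaps: 5, 2, 5, 2 days — not constant, but cyclic with period 2.
The events fall on every Tuesday and Sunday.
Next Sunday: Sep 7 2031.
Next Tuesday: Sep 9 2031.
Next Sunday: Sep 14 2031.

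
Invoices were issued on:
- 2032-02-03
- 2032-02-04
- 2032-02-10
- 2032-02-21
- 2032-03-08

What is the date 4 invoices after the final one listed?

Gaps: 1, 6, 11, 16 days — each gap is 5 larger than the previous one.
Next gap: 21 days. 2032-03-08 + 21 days = 2032-03-29.
Next gap: 26 days. 2032-03-29 + 26 days = 2032-04-24.
Next gap: 31 days. 2032-04-24 + 31 days = 2032-05-25.
Next gap: 36 days. 2032-05-25 + 36 days = 2032-06-30.

2032-06-30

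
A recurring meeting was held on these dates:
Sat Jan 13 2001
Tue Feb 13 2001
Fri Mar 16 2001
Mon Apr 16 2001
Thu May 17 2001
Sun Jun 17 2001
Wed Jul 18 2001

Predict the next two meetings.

Sat Aug 18 2001, Tue Sep 18 2001

Every event comes 31 days after the last (31, 31, 31, 31, 31, 31).
Wed Jul 18 2001 + 31 days = Sat Aug 18 2001.
Sat Aug 18 2001 + 31 days = Tue Sep 18 2001.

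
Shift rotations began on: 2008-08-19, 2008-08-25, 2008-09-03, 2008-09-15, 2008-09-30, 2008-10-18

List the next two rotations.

2008-11-08, 2008-12-02

Intervals are 6, 9, 12, 15, 18 days — an arithmetic progression with common difference 3.
Next gap: 21 days. 2008-10-18 + 21 days = 2008-11-08.
Next gap: 24 days. 2008-11-08 + 24 days = 2008-12-02.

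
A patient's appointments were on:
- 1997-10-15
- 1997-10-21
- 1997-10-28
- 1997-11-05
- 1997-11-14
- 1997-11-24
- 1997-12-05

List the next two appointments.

1997-12-17, 1997-12-30

Gaps: 6, 7, 8, 9, 10, 11 days — each gap is 1 larger than the previous one.
Next gap: 12 days. 1997-12-05 + 12 days = 1997-12-17.
Next gap: 13 days. 1997-12-17 + 13 days = 1997-12-30.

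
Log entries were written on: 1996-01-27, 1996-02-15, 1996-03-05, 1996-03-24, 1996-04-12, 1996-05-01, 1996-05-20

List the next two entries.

Gaps between consecutive events: 19, 19, 19, 19, 19, 19 days — a constant 19-day interval.
1996-05-20 + 19 days = 1996-06-08.
1996-06-08 + 19 days = 1996-06-27.

1996-06-08, 1996-06-27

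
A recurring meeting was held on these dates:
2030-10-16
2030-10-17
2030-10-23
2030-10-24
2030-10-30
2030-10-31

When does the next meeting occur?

2030-11-06

Gaps: 1, 6, 1, 6, 1 days — not constant, but cyclic with period 2.
The events fall on every Wednesday and Thursday.
Next Wednesday: 2030-11-06.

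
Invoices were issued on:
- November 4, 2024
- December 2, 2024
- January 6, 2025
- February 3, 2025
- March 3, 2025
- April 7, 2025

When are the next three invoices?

May 5, 2025; June 2, 2025; July 7, 2025

These are Mondays at 28- or 35-day spacing (28, 35, 28, 28, 35).
The pattern: 1st Monday of the month.
1st Monday of May 2025: May 5, 2025.
1st Monday of June 2025: June 2, 2025.
July 2025 — 1st Monday is July 7, 2025.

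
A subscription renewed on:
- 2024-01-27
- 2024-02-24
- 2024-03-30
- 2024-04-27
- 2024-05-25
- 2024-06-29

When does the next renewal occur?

All Saturdays; the gaps (28, 35, 28, 28, 35) vary with month length.
This is the last Saturday of each month.
July 2024 ends with Saturday 2024-07-27.

2024-07-27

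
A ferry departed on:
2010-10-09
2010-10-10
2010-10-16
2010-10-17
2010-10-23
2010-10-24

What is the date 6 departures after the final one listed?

2010-11-14

The gap pattern 1, 6, 1, 6, 1 repeats every 2 events.
These are the Saturdays and Sundays of each week.
Next Saturday: 2010-10-30.
Next Sunday: 2010-10-31.
The following Saturday is 2010-11-06.
The following Sunday is 2010-11-07.
The following Saturday is 2010-11-13.
The following Sunday is 2010-11-14.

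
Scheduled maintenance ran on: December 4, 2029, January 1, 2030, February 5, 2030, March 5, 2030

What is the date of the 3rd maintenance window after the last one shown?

June 4, 2030

All dates are Tuesdays, 28, 35, 28 days apart.
Specifically, the 1st Tuesday of each month.
April 2030 — 1st Tuesday is April 2, 2030.
1st Tuesday of May 2030: May 7, 2030.
June 2030 — 1st Tuesday is June 4, 2030.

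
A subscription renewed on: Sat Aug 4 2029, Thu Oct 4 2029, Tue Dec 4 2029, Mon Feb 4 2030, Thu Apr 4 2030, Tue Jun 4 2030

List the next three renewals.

Sun Aug 4 2030, Fri Oct 4 2030, Wed Dec 4 2030

Each date is the 4th; the gaps (61, 61, 62, 59, 61) track the month lengths.
The rule is the 4th of every 2 months.
August 2030: Sun Aug 4 2030.
October 2030: Fri Oct 4 2030.
Next: December 2030 → Wed Dec 4 2030.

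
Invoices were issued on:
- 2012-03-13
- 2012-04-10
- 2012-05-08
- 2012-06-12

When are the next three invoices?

All dates are Tuesdays, 28, 28, 35 days apart.
Specifically, the 2nd Tuesday of each month.
July 2012 — 2nd Tuesday is 2012-07-10.
2nd Tuesday of August 2012: 2012-08-14.
September 2012 — 2nd Tuesday is 2012-09-11.

2012-07-10, 2012-08-14, 2012-09-11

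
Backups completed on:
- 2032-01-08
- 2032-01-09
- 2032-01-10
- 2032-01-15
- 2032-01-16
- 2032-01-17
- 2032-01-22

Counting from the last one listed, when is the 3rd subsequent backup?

2032-01-29

The gap pattern 1, 1, 5, 1, 1, 5 repeats every 3 events.
These are the Thursdays, Fridays and Saturdays of each week.
Next Friday: 2032-01-23.
Next Saturday: 2032-01-24.
Next Thursday: 2032-01-29.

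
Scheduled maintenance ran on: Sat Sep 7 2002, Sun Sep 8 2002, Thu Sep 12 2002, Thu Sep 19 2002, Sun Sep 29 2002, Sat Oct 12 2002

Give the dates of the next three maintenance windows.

The spacing grows by 3 each time: 1, 4, 7, 10, 13 days.
Next gap: 16 days. Sat Oct 12 2002 + 16 days = Mon Oct 28 2002.
Next gap: 19 days. Mon Oct 28 2002 + 19 days = Sat Nov 16 2002.
Next gap: 22 days. Sat Nov 16 2002 + 22 days = Sun Dec 8 2002.

Mon Oct 28 2002, Sat Nov 16 2002, Sun Dec 8 2002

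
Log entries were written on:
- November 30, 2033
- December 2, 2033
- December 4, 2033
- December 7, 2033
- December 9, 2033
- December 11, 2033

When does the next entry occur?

The gap pattern 2, 2, 3, 2, 2 repeats every 3 events.
These are the Wednesdays, Fridays and Sundays of each week.
Next Wednesday: December 14, 2033.

December 14, 2033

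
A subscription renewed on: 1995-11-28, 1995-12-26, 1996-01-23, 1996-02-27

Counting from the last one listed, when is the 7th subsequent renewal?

1996-09-24

All dates are Tuesdays, 28, 28, 35 days apart.
Specifically, the 4th Tuesday of each month.
March 1996 — 4th Tuesday is 1996-03-26.
April 1996 — 4th Tuesday is 1996-04-23.
4th Tuesday of May 1996: 1996-05-28.
4th Tuesday of June 1996: 1996-06-25.
July 1996 — 4th Tuesday is 1996-07-23.
August 1996 — 4th Tuesday is 1996-08-27.
September 1996 — 4th Tuesday is 1996-09-24.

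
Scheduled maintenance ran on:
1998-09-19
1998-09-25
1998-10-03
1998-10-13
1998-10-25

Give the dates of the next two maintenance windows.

The spacing grows by 2 each time: 6, 8, 10, 12 days.
Next gap: 14 days. 1998-10-25 + 14 days = 1998-11-08.
Next gap: 16 days. 1998-11-08 + 16 days = 1998-11-24.

1998-11-08, 1998-11-24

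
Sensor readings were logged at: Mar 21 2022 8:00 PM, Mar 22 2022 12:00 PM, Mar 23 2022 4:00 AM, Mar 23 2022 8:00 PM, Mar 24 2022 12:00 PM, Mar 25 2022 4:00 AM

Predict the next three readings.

Mar 25 2022 8:00 PM, Mar 26 2022 12:00 PM, Mar 27 2022 4:00 AM

The interval is a steady 16 hours (16, 16, 16, 16, 16).
Mar 25 2022 4:00 AM + 16 h = Mar 25 2022 8:00 PM.
Mar 25 2022 8:00 PM + 16 h = Mar 26 2022 12:00 PM.
Mar 26 2022 12:00 PM + 16 h = Mar 27 2022 4:00 AM.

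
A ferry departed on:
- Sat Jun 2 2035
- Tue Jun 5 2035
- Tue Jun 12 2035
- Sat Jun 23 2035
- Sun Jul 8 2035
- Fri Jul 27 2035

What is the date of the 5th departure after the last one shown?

Sat Dec 29 2035

Intervals are 3, 7, 11, 15, 19 days — an arithmetic progression with common difference 4.
Next gap: 23 days. Fri Jul 27 2035 + 23 days = Sun Aug 19 2035.
Next gap: 27 days. Sun Aug 19 2035 + 27 days = Sat Sep 15 2035.
Next gap: 31 days. Sat Sep 15 2035 + 31 days = Tue Oct 16 2035.
Next gap: 35 days. Tue Oct 16 2035 + 35 days = Tue Nov 20 2035.
Next gap: 39 days. Tue Nov 20 2035 + 39 days = Sat Dec 29 2035.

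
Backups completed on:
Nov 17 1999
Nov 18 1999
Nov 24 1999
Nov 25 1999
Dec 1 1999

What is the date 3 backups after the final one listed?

Dec 9 1999

Every event lands on a Wednesday or Thursday (gaps cycle 1, 6, 1, 6).
So the schedule is: every Wednesday and Thursday.
The following Thursday is Dec 2 1999.
The following Wednesday is Dec 8 1999.
The following Thursday is Dec 9 1999.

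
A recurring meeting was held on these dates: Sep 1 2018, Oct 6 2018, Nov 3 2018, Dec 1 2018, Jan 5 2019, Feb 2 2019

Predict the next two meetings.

Mar 2 2019, Apr 6 2019

All dates are Saturdays, 35, 28, 28, 35, 28 days apart.
Specifically, the 1st Saturday of each month.
1st Saturday of March 2019: Mar 2 2019.
1st Saturday of April 2019: Apr 6 2019.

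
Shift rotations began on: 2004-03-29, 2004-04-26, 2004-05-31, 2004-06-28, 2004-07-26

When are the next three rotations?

2004-08-30, 2004-09-27, 2004-10-25

These are Mondays with 28, 35, 28, 28-day gaps.
Each is the final Monday of its month — 2004-03-29 is past the 28th, so '4th Monday' doesn't fit.
Last Monday of August 2004: 2004-08-30.
September 2004 ends with Monday 2004-09-27.
October 2004 ends with Monday 2004-10-25.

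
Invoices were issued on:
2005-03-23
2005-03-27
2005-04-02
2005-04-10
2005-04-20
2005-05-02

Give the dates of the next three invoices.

2005-05-16, 2005-06-01, 2005-06-19

The spacing grows by 2 each time: 4, 6, 8, 10, 12 days.
Next gap: 14 days. 2005-05-02 + 14 days = 2005-05-16.
Next gap: 16 days. 2005-05-16 + 16 days = 2005-06-01.
Next gap: 18 days. 2005-06-01 + 18 days = 2005-06-19.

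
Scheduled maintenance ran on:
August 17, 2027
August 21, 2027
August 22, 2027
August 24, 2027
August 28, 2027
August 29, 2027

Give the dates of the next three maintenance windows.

August 31, 2027; September 4, 2027; September 5, 2027

Every event lands on a Tuesday or Saturday or Sunday (gaps cycle 4, 1, 2, 4, 1).
So the schedule is: every Tuesday, Saturday and Sunday.
Next Tuesday: August 31, 2027.
Next Saturday: September 4, 2027.
Next Sunday: September 5, 2027.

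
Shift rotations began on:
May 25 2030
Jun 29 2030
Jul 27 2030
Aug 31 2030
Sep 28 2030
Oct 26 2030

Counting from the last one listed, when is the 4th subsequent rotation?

Feb 22 2031

All Saturdays; the gaps (35, 28, 35, 28, 28) vary with month length.
This is the last Saturday of each month.
Last Saturday of November 2030: Nov 30 2030.
December 2030 ends with Saturday Dec 28 2030.
January 2031 ends with Saturday Jan 25 2031.
February 2031 ends with Saturday Feb 22 2031.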